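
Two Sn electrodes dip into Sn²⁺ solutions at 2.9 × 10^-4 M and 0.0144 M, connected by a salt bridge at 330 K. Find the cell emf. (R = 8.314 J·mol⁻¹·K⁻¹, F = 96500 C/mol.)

Both half-cells are Sn²⁺/Sn, so E°_cell = 0. The concentrated side is the cathode; the cell reaction moves Sn²⁺ from high to low concentration with n = 2.
Q = [Sn²⁺]_dilute/[Sn²⁺]_conc = 2.9 × 10^-4/0.0144 = 0.0201.
E = 0 − (RT/nF) ln Q = −((8.314×330)/(2×96500))(-3.905) = 0.0555 V.

0.056 V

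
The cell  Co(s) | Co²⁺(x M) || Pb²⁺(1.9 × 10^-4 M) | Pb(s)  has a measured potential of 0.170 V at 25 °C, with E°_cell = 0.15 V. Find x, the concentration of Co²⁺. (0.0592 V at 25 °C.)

From the Nernst equation, log Q = n(E° − E)/0.0592 = 2(0.15 − 0.170)/0.0592 = -0.676, so Q = 0.211.
With Q = [Co²⁺]/[Pb²⁺] and the known concentrations, [Co²⁺] in the numerator gives [Co²⁺] = 4 × 10^-5 M.

4 × 10^-5 M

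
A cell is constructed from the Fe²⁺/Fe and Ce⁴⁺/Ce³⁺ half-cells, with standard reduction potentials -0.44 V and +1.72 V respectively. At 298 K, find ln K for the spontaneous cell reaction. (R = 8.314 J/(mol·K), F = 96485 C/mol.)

ln K = 168.2

E°_cell = +1.72 − (-0.44) = 2.16 V, with n = 2 electrons transferred.
At equilibrium E = 0, so the Nernst equation gives ln K = nFE°/RT = (2)(96485)(2.16)/((8.314)(298)) = 168.24.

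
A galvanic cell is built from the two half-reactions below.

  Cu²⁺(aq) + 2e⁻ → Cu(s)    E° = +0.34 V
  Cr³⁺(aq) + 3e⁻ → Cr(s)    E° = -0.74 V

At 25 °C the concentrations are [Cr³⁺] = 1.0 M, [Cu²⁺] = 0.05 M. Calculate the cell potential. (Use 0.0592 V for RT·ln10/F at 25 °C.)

The Cu²⁺/Cu couple has the higher reduction potential and acts as the cathode, so E°_cell = +0.34 − (-0.74) = 1.08 V.
Balancing electrons gives n = 6; the reaction quotient is Q = [Cr³⁺]^2/[Cu²⁺]^3 = 8000.
At 25 °C, E = E° − (0.0592/n) log Q = 1.08 − (0.0592/6)(3.903) = 1.080 − 0.039 = 1.041 V.

1.04 V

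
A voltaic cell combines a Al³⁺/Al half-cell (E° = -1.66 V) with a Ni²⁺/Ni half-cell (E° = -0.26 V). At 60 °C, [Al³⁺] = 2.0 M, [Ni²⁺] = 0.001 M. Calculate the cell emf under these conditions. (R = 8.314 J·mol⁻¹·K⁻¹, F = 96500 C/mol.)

1.29 V

The Ni²⁺/Ni couple has the higher reduction potential and acts as the cathode, so E°_cell = -0.26 − (-1.66) = 1.40 V.
Balancing electrons gives n = 6; the reaction quotient is Q = [Al³⁺]^2/[Ni²⁺]^3 = 4 × 10^9.
E = E° − (RT/nF) ln Q = 1.40 − (8.314×333)/(6×96500) × (22.110) = 1.400 − 0.106 = 1.294 V.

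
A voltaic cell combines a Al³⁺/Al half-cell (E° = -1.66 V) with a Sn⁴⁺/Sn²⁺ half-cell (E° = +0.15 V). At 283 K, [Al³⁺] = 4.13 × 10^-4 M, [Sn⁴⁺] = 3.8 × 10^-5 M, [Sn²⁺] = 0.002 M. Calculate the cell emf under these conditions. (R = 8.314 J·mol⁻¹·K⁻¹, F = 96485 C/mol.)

1.83 V

The Sn⁴⁺/Sn²⁺ couple has the higher reduction potential and acts as the cathode, so E°_cell = +0.15 − (-1.66) = 1.81 V.
Balancing electrons gives n = 6; the reaction quotient is Q = [Al³⁺]^2·[Sn²⁺]^3/[Sn⁴⁺]^3 = 0.0249.
E = E° − (RT/nF) ln Q = 1.81 − (8.314×283)/(6×96485) × (-3.694) = 1.810 + 0.015 = 1.825 V.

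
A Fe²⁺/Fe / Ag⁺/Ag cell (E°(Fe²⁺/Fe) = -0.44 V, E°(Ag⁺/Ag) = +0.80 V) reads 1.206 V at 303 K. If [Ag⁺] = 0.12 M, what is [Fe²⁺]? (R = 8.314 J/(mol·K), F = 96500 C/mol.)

From the Nernst equation, ln Q = nF(E° − E)/RT = 2×96500×(1.24 − 1.206)/(8.314×303) = 2.605, so Q = 13.5.
With Q = [Fe²⁺]/[Ag⁺]^2 and the known concentrations, [Fe²⁺] in the numerator gives [Fe²⁺] = 0.19 M.

0.19 M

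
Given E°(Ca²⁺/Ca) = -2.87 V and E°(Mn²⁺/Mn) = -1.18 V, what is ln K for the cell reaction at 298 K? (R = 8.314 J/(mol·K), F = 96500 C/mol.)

ln K = 131.6

E°_cell = -1.18 − (-2.87) = 1.69 V, with n = 2 electrons transferred.
At equilibrium E = 0, so the Nernst equation gives ln K = nFE°/RT = (2)(96500)(1.69)/((8.314)(298)) = 131.65.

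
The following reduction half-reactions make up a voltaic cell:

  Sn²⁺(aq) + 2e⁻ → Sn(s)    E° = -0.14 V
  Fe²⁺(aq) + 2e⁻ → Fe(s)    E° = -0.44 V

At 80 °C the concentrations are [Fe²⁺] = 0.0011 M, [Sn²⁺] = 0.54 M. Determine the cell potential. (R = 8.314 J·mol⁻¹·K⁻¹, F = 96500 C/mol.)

The Sn²⁺/Sn couple has the higher reduction potential and acts as the cathode, so E°_cell = -0.14 − (-0.44) = 0.30 V.
Balancing electrons gives n = 2; the reaction quotient is Q = [Fe²⁺]/[Sn²⁺] = 0.00204.
E = E° − (RT/nF) ln Q = 0.30 − (8.314×353)/(2×96500) × (-6.196) = 0.300 + 0.094 = 0.394 V.

0.394 V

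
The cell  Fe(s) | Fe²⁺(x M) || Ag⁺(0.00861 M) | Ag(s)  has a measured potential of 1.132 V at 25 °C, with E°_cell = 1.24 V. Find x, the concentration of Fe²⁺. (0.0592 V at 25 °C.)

From the Nernst equation, log Q = n(E° − E)/0.0592 = 2(1.24 − 1.132)/0.0592 = 3.649, so Q = 4450.
With Q = [Fe²⁺]/[Ag⁺]^2 and the known concentrations, [Fe²⁺] in the numerator gives [Fe²⁺] = 0.33 M.

0.33 M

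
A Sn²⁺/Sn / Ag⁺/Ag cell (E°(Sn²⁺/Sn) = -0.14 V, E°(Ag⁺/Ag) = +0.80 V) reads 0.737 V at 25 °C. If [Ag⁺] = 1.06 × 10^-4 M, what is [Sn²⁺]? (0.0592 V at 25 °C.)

From the Nernst equation, log Q = n(E° − E)/0.0592 = 2(0.94 − 0.737)/0.0592 = 6.858, so Q = 7.21 × 10^6.
With Q = [Sn²⁺]/[Ag⁺]^2 and the known concentrations, [Sn²⁺] in the numerator gives [Sn²⁺] = 0.081 M.

0.081 M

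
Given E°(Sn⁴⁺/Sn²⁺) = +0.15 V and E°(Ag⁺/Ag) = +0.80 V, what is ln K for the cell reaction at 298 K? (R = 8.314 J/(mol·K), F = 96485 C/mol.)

ln K = 50.6

E°_cell = +0.80 − (+0.15) = 0.65 V, with n = 2 electrons transferred.
At equilibrium E = 0, so the Nernst equation gives ln K = nFE°/RT = (2)(96485)(0.65)/((8.314)(298)) = 50.63.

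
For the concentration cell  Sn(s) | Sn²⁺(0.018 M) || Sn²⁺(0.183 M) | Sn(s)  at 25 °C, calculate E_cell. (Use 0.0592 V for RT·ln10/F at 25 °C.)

Both half-cells are Sn²⁺/Sn, so E°_cell = 0. The concentrated side is the cathode; the cell reaction moves Sn²⁺ from high to low concentration with n = 2.
Q = [Sn²⁺]_dilute/[Sn²⁺]_conc = 0.018/0.183 = 0.0984.
E = 0 − (0.0592/2) log Q = −(0.0592/2)(-1.007) = 0.0298 V.

0.030 V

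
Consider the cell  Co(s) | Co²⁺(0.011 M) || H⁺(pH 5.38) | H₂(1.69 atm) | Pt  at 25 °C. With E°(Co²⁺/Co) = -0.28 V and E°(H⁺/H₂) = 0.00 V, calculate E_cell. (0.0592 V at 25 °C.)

0.013 V

The hydrogen couple is the cathode, so E°_cell = 0.28 V; n = 2.
[H⁺] = 10^(−5.38) = 4.2 × 10^-6 M, and Q = [Co²⁺]·P(H₂) / [H⁺]^2 = 1.07 × 10^9.
E = E° − (0.0592/2) log Q = 0.28 − (0.0592/2)(9.029) = 0.013 V.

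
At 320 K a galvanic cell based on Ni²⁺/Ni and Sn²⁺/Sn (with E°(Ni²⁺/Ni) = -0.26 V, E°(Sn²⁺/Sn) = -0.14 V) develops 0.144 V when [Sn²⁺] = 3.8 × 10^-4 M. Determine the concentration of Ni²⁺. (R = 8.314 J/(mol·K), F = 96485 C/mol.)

6.7 × 10^-5 M

From the Nernst equation, ln Q = nF(E° − E)/RT = 2×96485×(0.12 − 0.144)/(8.314×320) = -1.741, so Q = 0.175.
With Q = [Ni²⁺]/[Sn²⁺] and the known concentrations, [Ni²⁺] in the numerator gives [Ni²⁺] = 6.7 × 10^-5 M.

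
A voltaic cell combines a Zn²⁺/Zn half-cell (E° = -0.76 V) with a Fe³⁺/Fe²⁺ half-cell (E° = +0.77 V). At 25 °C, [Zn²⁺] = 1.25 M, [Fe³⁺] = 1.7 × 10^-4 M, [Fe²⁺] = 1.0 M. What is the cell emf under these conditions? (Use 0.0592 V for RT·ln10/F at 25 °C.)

1.30 V

The Fe³⁺/Fe²⁺ couple has the higher reduction potential and acts as the cathode, so E°_cell = +0.77 − (-0.76) = 1.53 V.
Balancing electrons gives n = 2; the reaction quotient is Q = [Zn²⁺]·[Fe²⁺]^2/[Fe³⁺]^2 = 4.33 × 10^7.
At 25 °C, E = E° − (0.0592/n) log Q = 1.53 − (0.0592/2)(7.636) = 1.530 − 0.226 = 1.304 V.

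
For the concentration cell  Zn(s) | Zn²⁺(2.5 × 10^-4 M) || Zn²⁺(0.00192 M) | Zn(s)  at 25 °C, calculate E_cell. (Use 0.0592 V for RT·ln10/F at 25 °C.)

Both half-cells are Zn²⁺/Zn, so E°_cell = 0. The concentrated side is the cathode; the cell reaction moves Zn²⁺ from high to low concentration with n = 2.
Q = [Zn²⁺]_dilute/[Zn²⁺]_conc = 2.5 × 10^-4/0.00192 = 0.130.
E = 0 − (0.0592/2) log Q = −(0.0592/2)(-0.885) = 0.0262 V.

0.026 V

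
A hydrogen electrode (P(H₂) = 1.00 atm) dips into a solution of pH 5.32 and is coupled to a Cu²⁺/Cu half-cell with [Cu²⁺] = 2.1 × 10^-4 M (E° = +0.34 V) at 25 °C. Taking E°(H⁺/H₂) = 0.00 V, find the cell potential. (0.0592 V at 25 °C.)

0.55 V

The Cu²⁺/Cu couple is the cathode, so E°_cell = 0.34 V; n = 2.
[H⁺] = 10^(−5.32) = 4.8 × 10^-6 M, and Q = [H⁺]^2 / ([Cu²⁺]·P(H₂)) = 1.09 × 10^-7.
E = E° − (0.0592/2) log Q = 0.34 − (0.0592/2)(-6.962) = 0.546 V.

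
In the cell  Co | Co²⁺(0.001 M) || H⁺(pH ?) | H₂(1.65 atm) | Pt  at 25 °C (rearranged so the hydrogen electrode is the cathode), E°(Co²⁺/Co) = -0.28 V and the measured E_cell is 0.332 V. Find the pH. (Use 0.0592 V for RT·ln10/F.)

pH = 0.51

E°_cell = 0.28 V and n = 2.
log Q = n(E° − E)/0.0592 = 2×(0.28 − 0.332)/0.0592 = -1.757.
With Q = [Co²⁺]·P(H₂) / [H⁺]^2, solving for [H⁺] gives log[H⁺] = -0.513, so pH = 0.51.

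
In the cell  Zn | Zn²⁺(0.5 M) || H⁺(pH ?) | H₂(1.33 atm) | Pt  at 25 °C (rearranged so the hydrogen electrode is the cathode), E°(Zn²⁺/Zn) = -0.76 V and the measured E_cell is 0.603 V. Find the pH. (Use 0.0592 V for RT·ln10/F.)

pH = 2.74

E°_cell = 0.76 V and n = 2.
log Q = n(E° − E)/0.0592 = 2×(0.76 − 0.603)/0.0592 = 5.304.
With Q = [Zn²⁺]·P(H₂) / [H⁺]^2, solving for [H⁺] gives log[H⁺] = -2.741, so pH = 2.74.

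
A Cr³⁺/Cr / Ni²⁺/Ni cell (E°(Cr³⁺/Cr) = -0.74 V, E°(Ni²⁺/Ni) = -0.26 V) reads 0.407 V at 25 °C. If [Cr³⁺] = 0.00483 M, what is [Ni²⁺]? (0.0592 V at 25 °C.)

9.8 × 10^-5 M

From the Nernst equation, log Q = n(E° − E)/0.0592 = 6(0.48 − 0.407)/0.0592 = 7.399, so Q = 2.5 × 10^7.
With Q = [Cr³⁺]^2/[Ni²⁺]^3 and the known concentrations, [Ni²⁺]^3 in the denominator gives [Ni²⁺] = 9.8 × 10^-5 M.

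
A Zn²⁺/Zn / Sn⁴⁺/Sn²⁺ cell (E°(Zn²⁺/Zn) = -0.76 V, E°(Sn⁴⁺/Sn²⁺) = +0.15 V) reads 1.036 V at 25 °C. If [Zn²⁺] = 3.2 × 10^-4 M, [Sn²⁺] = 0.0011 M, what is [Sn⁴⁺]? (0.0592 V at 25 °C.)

From the Nernst equation, log Q = n(E° − E)/0.0592 = 2(0.91 − 1.036)/0.0592 = -4.257, so Q = 5.54 × 10^-5.
With Q = [Zn²⁺]·[Sn²⁺]/[Sn⁴⁺] and the known concentrations, [Sn⁴⁺] in the denominator gives [Sn⁴⁺] = 0.0064 M.

0.0064 M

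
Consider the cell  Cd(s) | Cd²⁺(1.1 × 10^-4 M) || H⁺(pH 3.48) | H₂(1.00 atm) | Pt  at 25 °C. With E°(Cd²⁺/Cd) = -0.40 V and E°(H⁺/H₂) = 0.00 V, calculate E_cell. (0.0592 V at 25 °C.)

The hydrogen couple is the cathode, so E°_cell = 0.40 V; n = 2.
[H⁺] = 10^(−3.48) = 3.3 × 10^-4 M, and Q = [Cd²⁺]·P(H₂) / [H⁺]^2 = 1000.
E = E° − (0.0592/2) log Q = 0.40 − (0.0592/2)(3.001) = 0.311 V.

0.31 V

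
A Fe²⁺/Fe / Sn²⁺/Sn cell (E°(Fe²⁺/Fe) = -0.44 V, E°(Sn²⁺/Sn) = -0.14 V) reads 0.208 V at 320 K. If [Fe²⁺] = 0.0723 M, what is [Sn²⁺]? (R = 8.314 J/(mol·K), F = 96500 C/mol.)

From the Nernst equation, ln Q = nF(E° − E)/RT = 2×96500×(0.30 − 0.208)/(8.314×320) = 6.674, so Q = 792.
With Q = [Fe²⁺]/[Sn²⁺] and the known concentrations, [Sn²⁺] in the denominator gives [Sn²⁺] = 9.1 × 10^-5 M.

9.1 × 10^-5 M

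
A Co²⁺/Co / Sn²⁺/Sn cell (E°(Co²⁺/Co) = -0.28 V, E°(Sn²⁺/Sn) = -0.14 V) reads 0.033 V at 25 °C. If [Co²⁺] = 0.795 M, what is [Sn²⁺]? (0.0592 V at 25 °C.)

1.9 × 10^-4 M

From the Nernst equation, log Q = n(E° − E)/0.0592 = 2(0.14 − 0.033)/0.0592 = 3.615, so Q = 4120.
With Q = [Co²⁺]/[Sn²⁺] and the known concentrations, [Sn²⁺] in the denominator gives [Sn²⁺] = 1.9 × 10^-4 M.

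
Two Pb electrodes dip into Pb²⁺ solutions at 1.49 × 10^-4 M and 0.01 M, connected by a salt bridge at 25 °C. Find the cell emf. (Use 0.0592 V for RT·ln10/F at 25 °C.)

0.054 V

Both half-cells are Pb²⁺/Pb, so E°_cell = 0. The concentrated side is the cathode; the cell reaction moves Pb²⁺ from high to low concentration with n = 2.
Q = [Pb²⁺]_dilute/[Pb²⁺]_conc = 1.49 × 10^-4/0.01 = 0.0149.
E = 0 − (0.0592/2) log Q = −(0.0592/2)(-1.827) = 0.0541 V.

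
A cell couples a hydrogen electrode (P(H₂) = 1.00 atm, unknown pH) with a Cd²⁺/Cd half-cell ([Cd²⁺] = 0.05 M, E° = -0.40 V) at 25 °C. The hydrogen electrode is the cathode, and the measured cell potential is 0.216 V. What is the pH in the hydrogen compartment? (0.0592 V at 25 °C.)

pH = 3.76

E°_cell = 0.40 V and n = 2.
log Q = n(E° − E)/0.0592 = 2×(0.40 − 0.216)/0.0592 = 6.216.
With Q = [Cd²⁺]·P(H₂) / [H⁺]^2, solving for [H⁺] gives log[H⁺] = -3.759, so pH = 3.76.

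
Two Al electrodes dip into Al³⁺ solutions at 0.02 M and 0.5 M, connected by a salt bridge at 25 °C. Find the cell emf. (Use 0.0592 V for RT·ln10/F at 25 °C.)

Both half-cells are Al³⁺/Al, so E°_cell = 0. The concentrated side is the cathode; the cell reaction moves Al³⁺ from high to low concentration with n = 3.
Q = [Al³⁺]_dilute/[Al³⁺]_conc = 0.02/0.5 = 0.0400.
E = 0 − (0.0592/3) log Q = −(0.0592/3)(-1.398) = 0.0276 V.

0.028 V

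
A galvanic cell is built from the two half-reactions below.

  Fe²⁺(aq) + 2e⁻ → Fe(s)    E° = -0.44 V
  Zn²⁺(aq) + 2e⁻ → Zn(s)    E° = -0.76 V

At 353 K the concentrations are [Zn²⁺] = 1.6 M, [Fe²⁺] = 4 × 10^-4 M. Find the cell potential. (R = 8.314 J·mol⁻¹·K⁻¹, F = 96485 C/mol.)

0.194 V

The Fe²⁺/Fe couple has the higher reduction potential and acts as the cathode, so E°_cell = -0.44 − (-0.76) = 0.32 V.
Balancing electrons gives n = 2; the reaction quotient is Q = [Zn²⁺]/[Fe²⁺] = 4000.
E = E° − (RT/nF) ln Q = 0.32 − (8.314×353)/(2×96485) × (8.294) = 0.320 − 0.126 = 0.194 V.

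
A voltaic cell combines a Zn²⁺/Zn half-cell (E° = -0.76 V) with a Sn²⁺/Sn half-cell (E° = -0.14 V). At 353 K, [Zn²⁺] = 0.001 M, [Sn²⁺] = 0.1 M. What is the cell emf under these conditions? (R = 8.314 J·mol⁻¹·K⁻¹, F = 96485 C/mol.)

The Sn²⁺/Sn couple has the higher reduction potential and acts as the cathode, so E°_cell = -0.14 − (-0.76) = 0.62 V.
Balancing electrons gives n = 2; the reaction quotient is Q = [Zn²⁺]/[Sn²⁺] = 0.0100.
E = E° − (RT/nF) ln Q = 0.62 − (8.314×353)/(2×96485) × (-4.605) = 0.620 + 0.070 = 0.690 V.

0.690 V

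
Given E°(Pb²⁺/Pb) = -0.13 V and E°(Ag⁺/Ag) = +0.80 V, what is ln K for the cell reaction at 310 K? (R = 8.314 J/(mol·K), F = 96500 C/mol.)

E°_cell = +0.80 − (-0.13) = 0.93 V, with n = 2 electrons transferred.
At equilibrium E = 0, so the Nernst equation gives ln K = nFE°/RT = (2)(96500)(0.93)/((8.314)(310)) = 69.64.

ln K = 69.6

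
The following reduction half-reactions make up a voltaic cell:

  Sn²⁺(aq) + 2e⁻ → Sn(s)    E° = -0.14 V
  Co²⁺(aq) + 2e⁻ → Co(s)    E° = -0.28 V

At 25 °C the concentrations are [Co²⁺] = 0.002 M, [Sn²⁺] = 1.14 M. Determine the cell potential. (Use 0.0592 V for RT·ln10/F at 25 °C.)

0.222 V

The Sn²⁺/Sn couple has the higher reduction potential and acts as the cathode, so E°_cell = -0.14 − (-0.28) = 0.14 V.
Balancing electrons gives n = 2; the reaction quotient is Q = [Co²⁺]/[Sn²⁺] = 0.00175.
At 25 °C, E = E° − (0.0592/n) log Q = 0.14 − (0.0592/2)(-2.756) = 0.140 + 0.082 = 0.222 V.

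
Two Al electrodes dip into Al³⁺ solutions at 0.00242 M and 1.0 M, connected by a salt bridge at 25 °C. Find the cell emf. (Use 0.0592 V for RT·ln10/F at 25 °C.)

0.052 V

Both half-cells are Al³⁺/Al, so E°_cell = 0. The concentrated side is the cathode; the cell reaction moves Al³⁺ from high to low concentration with n = 3.
Q = [Al³⁺]_dilute/[Al³⁺]_conc = 0.00242/1.0 = 0.00242.
E = 0 − (0.0592/3) log Q = −(0.0592/3)(-2.616) = 0.0516 V.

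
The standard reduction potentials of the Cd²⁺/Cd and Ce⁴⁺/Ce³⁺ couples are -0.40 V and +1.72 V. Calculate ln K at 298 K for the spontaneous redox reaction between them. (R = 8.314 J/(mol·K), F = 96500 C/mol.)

E°_cell = +1.72 − (-0.40) = 2.12 V, with n = 2 electrons transferred.
At equilibrium E = 0, so the Nernst equation gives ln K = nFE°/RT = (2)(96500)(2.12)/((8.314)(298)) = 165.15.

ln K = 165.1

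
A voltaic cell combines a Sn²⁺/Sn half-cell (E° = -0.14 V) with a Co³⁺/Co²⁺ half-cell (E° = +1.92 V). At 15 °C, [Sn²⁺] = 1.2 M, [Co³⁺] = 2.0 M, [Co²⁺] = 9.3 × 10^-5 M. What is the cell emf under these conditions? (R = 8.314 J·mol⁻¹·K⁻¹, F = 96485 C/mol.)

2.31 V

The Co³⁺/Co²⁺ couple has the higher reduction potential and acts as the cathode, so E°_cell = +1.92 − (-0.14) = 2.06 V.
Balancing electrons gives n = 2; the reaction quotient is Q = [Sn²⁺]·[Co²⁺]^2/[Co³⁺]^2 = 2.59 × 10^-9.
E = E° − (RT/nF) ln Q = 2.06 − (8.314×288)/(2×96485) × (-19.770) = 2.060 + 0.245 = 2.305 V.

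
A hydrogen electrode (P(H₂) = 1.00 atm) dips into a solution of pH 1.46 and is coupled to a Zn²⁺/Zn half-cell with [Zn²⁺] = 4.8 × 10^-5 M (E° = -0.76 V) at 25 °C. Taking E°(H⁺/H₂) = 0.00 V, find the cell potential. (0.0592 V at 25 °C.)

0.80 V

The hydrogen couple is the cathode, so E°_cell = 0.76 V; n = 2.
[H⁺] = 10^(−1.46) = 0.035 M, and Q = [Zn²⁺]·P(H₂) / [H⁺]^2 = 0.0399.
E = E° − (0.0592/2) log Q = 0.76 − (0.0592/2)(-1.399) = 0.801 V.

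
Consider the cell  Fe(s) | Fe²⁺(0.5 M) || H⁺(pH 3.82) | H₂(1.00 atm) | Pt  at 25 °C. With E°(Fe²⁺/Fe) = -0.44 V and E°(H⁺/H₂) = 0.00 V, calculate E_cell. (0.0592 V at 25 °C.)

The hydrogen couple is the cathode, so E°_cell = 0.44 V; n = 2.
[H⁺] = 10^(−3.82) = 1.5 × 10^-4 M, and Q = [Fe²⁺]·P(H₂) / [H⁺]^2 = 2.18 × 10^7.
E = E° − (0.0592/2) log Q = 0.44 − (0.0592/2)(7.339) = 0.223 V.

0.22 V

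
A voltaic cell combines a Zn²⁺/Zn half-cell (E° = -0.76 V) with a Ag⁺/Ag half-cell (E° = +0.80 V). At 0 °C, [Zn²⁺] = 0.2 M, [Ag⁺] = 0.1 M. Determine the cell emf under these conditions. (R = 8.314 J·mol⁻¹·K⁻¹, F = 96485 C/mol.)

The Ag⁺/Ag couple has the higher reduction potential and acts as the cathode, so E°_cell = +0.80 − (-0.76) = 1.56 V.
Balancing electrons gives n = 2; the reaction quotient is Q = [Zn²⁺]/[Ag⁺]^2 = 20.0.
E = E° − (RT/nF) ln Q = 1.56 − (8.314×273)/(2×96485) × (2.996) = 1.560 − 0.035 = 1.525 V.

1.52 V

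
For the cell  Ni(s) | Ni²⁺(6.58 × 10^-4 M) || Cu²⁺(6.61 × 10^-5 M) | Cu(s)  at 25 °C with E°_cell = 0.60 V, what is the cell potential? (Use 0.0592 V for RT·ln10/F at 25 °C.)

0.570 V

Balancing electrons gives n = 2; the reaction quotient is Q = [Ni²⁺]/[Cu²⁺] = 9.95.
At 25 °C, E = E° − (0.0592/n) log Q = 0.60 − (0.0592/2)(0.998) = 0.600 − 0.030 = 0.570 V.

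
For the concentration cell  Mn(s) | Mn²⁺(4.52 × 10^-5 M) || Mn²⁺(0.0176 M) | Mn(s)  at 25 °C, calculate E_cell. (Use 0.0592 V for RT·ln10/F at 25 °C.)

Both half-cells are Mn²⁺/Mn, so E°_cell = 0. The concentrated side is the cathode; the cell reaction moves Mn²⁺ from high to low concentration with n = 2.
Q = [Mn²⁺]_dilute/[Mn²⁺]_conc = 4.52 × 10^-5/0.0176 = 0.00257.
E = 0 − (0.0592/2) log Q = −(0.0592/2)(-2.590) = 0.0767 V.

0.077 V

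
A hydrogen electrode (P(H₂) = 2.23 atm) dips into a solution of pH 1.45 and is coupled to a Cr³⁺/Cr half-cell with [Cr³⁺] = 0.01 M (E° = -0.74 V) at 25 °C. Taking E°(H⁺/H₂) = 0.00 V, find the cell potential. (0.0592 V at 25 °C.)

0.68 V

The hydrogen couple is the cathode, so E°_cell = 0.74 V; n = 6.
[H⁺] = 10^(−1.45) = 0.035 M, and Q = [Cr³⁺]^2·P(H₂)^3 / [H⁺]^6 = 5.56 × 10^5.
E = E° − (0.0592/6) log Q = 0.74 − (0.0592/6)(5.745) = 0.683 V.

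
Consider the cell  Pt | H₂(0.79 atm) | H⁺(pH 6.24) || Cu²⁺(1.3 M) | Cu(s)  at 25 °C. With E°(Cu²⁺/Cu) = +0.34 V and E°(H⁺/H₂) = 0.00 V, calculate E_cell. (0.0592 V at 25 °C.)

0.71 V

The Cu²⁺/Cu couple is the cathode, so E°_cell = 0.34 V; n = 2.
[H⁺] = 10^(−6.24) = 5.8 × 10^-7 M, and Q = [H⁺]^2 / ([Cu²⁺]·P(H₂)) = 3.22 × 10^-13.
E = E° − (0.0592/2) log Q = 0.34 − (0.0592/2)(-12.492) = 0.710 V.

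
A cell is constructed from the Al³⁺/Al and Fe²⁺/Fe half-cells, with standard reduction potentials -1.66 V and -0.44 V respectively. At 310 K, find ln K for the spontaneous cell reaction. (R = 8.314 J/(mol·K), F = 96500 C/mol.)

ln K = 274.1

E°_cell = -0.44 − (-1.66) = 1.22 V, with n = 6 electrons transferred.
At equilibrium E = 0, so the Nernst equation gives ln K = nFE°/RT = (6)(96500)(1.22)/((8.314)(310)) = 274.07.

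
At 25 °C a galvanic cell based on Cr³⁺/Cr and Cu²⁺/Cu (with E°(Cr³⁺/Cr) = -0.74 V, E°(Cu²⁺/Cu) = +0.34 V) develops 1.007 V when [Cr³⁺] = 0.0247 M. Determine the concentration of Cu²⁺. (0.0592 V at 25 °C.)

From the Nernst equation, log Q = n(E° − E)/0.0592 = 6(1.08 − 1.007)/0.0592 = 7.399, so Q = 2.5 × 10^7.
With Q = [Cr³⁺]^2/[Cu²⁺]^3 and the known concentrations, [Cu²⁺]^3 in the denominator gives [Cu²⁺] = 2.9 × 10^-4 M.

2.9 × 10^-4 M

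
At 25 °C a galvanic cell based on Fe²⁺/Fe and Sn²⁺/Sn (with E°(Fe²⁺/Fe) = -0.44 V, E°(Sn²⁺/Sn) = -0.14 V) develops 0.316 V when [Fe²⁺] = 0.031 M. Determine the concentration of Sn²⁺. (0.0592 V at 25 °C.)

0.11 M

From the Nernst equation, log Q = n(E° − E)/0.0592 = 2(0.30 − 0.316)/0.0592 = -0.541, so Q = 0.288.
With Q = [Fe²⁺]/[Sn²⁺] and the known concentrations, [Sn²⁺] in the denominator gives [Sn²⁺] = 0.11 M.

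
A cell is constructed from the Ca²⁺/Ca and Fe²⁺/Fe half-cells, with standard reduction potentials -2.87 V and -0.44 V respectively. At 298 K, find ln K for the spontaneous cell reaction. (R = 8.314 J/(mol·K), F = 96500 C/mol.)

E°_cell = -0.44 − (-2.87) = 2.43 V, with n = 2 electrons transferred.
At equilibrium E = 0, so the Nernst equation gives ln K = nFE°/RT = (2)(96500)(2.43)/((8.314)(298)) = 189.29.

ln K = 189.3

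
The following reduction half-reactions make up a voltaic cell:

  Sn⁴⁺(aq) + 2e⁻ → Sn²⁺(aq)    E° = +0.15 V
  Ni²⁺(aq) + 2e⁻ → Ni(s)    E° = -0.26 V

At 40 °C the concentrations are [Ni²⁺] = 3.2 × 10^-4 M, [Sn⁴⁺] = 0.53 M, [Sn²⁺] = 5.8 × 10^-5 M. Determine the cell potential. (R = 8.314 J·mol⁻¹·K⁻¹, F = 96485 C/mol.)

0.642 V

The Sn⁴⁺/Sn²⁺ couple has the higher reduction potential and acts as the cathode, so E°_cell = +0.15 − (-0.26) = 0.41 V.
Balancing electrons gives n = 2; the reaction quotient is Q = [Ni²⁺]·[Sn²⁺]/[Sn⁴⁺] = 3.5 × 10^-8.
E = E° − (RT/nF) ln Q = 0.41 − (8.314×313)/(2×96485) × (-17.167) = 0.410 + 0.232 = 0.642 V.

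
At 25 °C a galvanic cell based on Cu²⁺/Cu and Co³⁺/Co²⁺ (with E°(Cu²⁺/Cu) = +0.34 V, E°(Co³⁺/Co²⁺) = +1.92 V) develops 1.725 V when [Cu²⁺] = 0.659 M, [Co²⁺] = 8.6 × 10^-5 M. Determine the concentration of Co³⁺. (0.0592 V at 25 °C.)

0.02 M

From the Nernst equation, log Q = n(E° − E)/0.0592 = 2(1.58 − 1.725)/0.0592 = -4.899, so Q = 1.26 × 10^-5.
With Q = [Cu²⁺]·[Co²⁺]^2/[Co³⁺]^2 and the known concentrations, [Co³⁺]^2 in the denominator gives [Co³⁺] = 0.02 M.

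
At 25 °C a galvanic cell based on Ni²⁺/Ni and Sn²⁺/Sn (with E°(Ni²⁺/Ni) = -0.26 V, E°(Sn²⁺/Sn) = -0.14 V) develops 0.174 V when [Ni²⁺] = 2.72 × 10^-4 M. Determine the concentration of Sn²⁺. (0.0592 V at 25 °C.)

From the Nernst equation, log Q = n(E° − E)/0.0592 = 2(0.12 − 0.174)/0.0592 = -1.824, so Q = 0.0150.
With Q = [Ni²⁺]/[Sn²⁺] and the known concentrations, [Sn²⁺] in the denominator gives [Sn²⁺] = 0.018 M.

0.018 M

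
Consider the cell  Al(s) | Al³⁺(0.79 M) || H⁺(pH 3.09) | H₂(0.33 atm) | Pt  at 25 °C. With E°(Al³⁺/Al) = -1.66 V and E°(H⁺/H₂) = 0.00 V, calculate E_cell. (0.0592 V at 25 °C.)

1.49 V

The hydrogen couple is the cathode, so E°_cell = 1.66 V; n = 6.
[H⁺] = 10^(−3.09) = 8.1 × 10^-4 M, and Q = [Al³⁺]^2·P(H₂)^3 / [H⁺]^6 = 7.78 × 10^16.
E = E° − (0.0592/6) log Q = 1.66 − (0.0592/6)(16.891) = 1.493 V.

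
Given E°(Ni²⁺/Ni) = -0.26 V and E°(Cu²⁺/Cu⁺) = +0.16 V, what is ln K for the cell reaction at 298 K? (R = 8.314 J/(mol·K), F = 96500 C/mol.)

ln K = 32.7

E°_cell = +0.16 − (-0.26) = 0.42 V, with n = 2 electrons transferred.
At equilibrium E = 0, so the Nernst equation gives ln K = nFE°/RT = (2)(96500)(0.42)/((8.314)(298)) = 32.72.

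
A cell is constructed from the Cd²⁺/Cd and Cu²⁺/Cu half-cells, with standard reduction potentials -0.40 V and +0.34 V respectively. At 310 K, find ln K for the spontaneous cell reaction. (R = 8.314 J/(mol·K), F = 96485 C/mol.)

E°_cell = +0.34 − (-0.40) = 0.74 V, with n = 2 electrons transferred.
At equilibrium E = 0, so the Nernst equation gives ln K = nFE°/RT = (2)(96485)(0.74)/((8.314)(310)) = 55.41.

ln K = 55.4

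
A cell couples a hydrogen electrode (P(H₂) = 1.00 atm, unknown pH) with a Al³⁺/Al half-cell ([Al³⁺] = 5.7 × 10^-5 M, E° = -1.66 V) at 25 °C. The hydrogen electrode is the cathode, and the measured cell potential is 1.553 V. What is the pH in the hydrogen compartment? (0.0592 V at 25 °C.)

pH = 3.22

E°_cell = 1.66 V and n = 6.
log Q = n(E° − E)/0.0592 = 6×(1.66 − 1.553)/0.0592 = 10.845.
With Q = [Al³⁺]^2·P(H₂)^3 / [H⁺]^6, solving for [H⁺] gives log[H⁺] = -3.222, so pH = 3.22.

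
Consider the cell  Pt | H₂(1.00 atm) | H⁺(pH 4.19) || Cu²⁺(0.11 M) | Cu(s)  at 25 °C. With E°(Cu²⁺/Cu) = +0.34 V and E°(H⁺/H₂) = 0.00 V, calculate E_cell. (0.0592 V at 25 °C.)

0.56 V

The Cu²⁺/Cu couple is the cathode, so E°_cell = 0.34 V; n = 2.
[H⁺] = 10^(−4.19) = 6.5 × 10^-5 M, and Q = [H⁺]^2 / ([Cu²⁺]·P(H₂)) = 3.79 × 10^-8.
E = E° − (0.0592/2) log Q = 0.34 − (0.0592/2)(-7.421) = 0.560 V.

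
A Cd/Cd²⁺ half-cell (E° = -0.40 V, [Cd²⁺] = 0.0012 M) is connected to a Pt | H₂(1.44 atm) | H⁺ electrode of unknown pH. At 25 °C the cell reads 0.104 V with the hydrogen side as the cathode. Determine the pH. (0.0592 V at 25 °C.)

E°_cell = 0.40 V and n = 2.
log Q = n(E° − E)/0.0592 = 2×(0.40 − 0.104)/0.0592 = 10.000.
With Q = [Cd²⁺]·P(H₂) / [H⁺]^2, solving for [H⁺] gives log[H⁺] = -6.381, so pH = 6.38.

pH = 6.38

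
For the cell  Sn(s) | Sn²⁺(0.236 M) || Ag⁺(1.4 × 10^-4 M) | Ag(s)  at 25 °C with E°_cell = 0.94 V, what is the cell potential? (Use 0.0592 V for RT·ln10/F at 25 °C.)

Balancing electrons gives n = 2; the reaction quotient is Q = [Sn²⁺]/[Ag⁺]^2 = 1.2 × 10^7.
At 25 °C, E = E° − (0.0592/n) log Q = 0.94 − (0.0592/2)(7.081) = 0.940 − 0.210 = 0.730 V.

0.730 V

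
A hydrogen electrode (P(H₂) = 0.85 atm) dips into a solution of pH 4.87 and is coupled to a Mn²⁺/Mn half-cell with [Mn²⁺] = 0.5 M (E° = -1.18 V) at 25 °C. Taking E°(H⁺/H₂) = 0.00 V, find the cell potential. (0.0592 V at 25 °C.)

0.90 V

The hydrogen couple is the cathode, so E°_cell = 1.18 V; n = 2.
[H⁺] = 10^(−4.87) = 1.3 × 10^-5 M, and Q = [Mn²⁺]·P(H₂) / [H⁺]^2 = 2.34 × 10^9.
E = E° − (0.0592/2) log Q = 1.18 − (0.0592/2)(9.368) = 0.903 V.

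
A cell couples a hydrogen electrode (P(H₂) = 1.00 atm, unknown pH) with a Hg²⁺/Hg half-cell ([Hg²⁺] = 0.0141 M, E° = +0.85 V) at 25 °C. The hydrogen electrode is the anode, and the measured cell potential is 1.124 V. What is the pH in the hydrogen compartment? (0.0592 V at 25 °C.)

E°_cell = 0.85 V and n = 2.
log Q = n(E° − E)/0.0592 = 2×(0.85 − 1.124)/0.0592 = -9.257.
With Q = [H⁺]^2 / ([Hg²⁺]·P(H₂)), solving for [H⁺] gives log[H⁺] = -5.554, so pH = 5.55.

pH = 5.55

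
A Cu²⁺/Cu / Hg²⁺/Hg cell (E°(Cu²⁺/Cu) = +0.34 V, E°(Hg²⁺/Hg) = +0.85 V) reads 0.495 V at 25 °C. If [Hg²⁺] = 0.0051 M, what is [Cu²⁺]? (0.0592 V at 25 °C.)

0.016 M

From the Nernst equation, log Q = n(E° − E)/0.0592 = 2(0.51 − 0.495)/0.0592 = 0.507, so Q = 3.21.
With Q = [Cu²⁺]/[Hg²⁺] and the known concentrations, [Cu²⁺] in the numerator gives [Cu²⁺] = 0.016 M.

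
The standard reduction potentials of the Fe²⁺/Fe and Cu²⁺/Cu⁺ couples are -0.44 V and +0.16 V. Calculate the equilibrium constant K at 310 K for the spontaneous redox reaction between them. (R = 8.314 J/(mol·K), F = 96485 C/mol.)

E°_cell = +0.16 − (-0.44) = 0.60 V, with n = 2 electrons transferred.
At equilibrium E = 0, so the Nernst equation gives ln K = nFE°/RT = (2)(96485)(0.60)/((8.314)(310)) = 44.92.
K = e^44.92 = 3.2 × 10^19.

3.2 × 10^19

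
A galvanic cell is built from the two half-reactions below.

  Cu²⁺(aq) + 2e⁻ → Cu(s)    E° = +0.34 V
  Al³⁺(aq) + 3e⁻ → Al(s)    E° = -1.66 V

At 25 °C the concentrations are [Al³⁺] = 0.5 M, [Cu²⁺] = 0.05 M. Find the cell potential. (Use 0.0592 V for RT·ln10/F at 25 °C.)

1.97 V

The Cu²⁺/Cu couple has the higher reduction potential and acts as the cathode, so E°_cell = +0.34 − (-1.66) = 2.00 V.
Balancing electrons gives n = 6; the reaction quotient is Q = [Al³⁺]^2/[Cu²⁺]^3 = 2000.
At 25 °C, E = E° − (0.0592/n) log Q = 2.00 − (0.0592/6)(3.301) = 2.000 − 0.033 = 1.967 V.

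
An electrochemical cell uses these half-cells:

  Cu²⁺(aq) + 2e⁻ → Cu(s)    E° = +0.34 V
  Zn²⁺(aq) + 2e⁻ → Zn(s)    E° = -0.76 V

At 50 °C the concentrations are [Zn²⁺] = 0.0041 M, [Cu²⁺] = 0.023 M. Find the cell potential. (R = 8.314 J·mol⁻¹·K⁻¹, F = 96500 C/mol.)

1.12 V

The Cu²⁺/Cu couple has the higher reduction potential and acts as the cathode, so E°_cell = +0.34 − (-0.76) = 1.10 V.
Balancing electrons gives n = 2; the reaction quotient is Q = [Zn²⁺]/[Cu²⁺] = 0.178.
E = E° − (RT/nF) ln Q = 1.10 − (8.314×323)/(2×96500) × (-1.725) = 1.100 + 0.024 = 1.124 V.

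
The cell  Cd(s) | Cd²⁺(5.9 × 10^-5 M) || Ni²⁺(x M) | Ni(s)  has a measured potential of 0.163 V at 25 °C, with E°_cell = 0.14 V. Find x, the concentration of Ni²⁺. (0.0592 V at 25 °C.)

3.5 × 10^-4 M

From the Nernst equation, log Q = n(E° − E)/0.0592 = 2(0.14 − 0.163)/0.0592 = -0.777, so Q = 0.167.
With Q = [Cd²⁺]/[Ni²⁺] and the known concentrations, [Ni²⁺] in the denominator gives [Ni²⁺] = 3.5 × 10^-4 M.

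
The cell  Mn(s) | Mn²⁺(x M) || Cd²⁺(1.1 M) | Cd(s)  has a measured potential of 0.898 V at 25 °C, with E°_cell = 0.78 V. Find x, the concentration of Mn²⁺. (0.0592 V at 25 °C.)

1.1 × 10^-4 M

From the Nernst equation, log Q = n(E° − E)/0.0592 = 2(0.78 − 0.898)/0.0592 = -3.986, so Q = 1.03 × 10^-4.
With Q = [Mn²⁺]/[Cd²⁺] and the known concentrations, [Mn²⁺] in the numerator gives [Mn²⁺] = 1.1 × 10^-4 M.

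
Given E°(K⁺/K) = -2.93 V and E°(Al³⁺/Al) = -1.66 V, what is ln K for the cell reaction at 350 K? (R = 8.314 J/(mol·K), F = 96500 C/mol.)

ln K = 126.3

E°_cell = -1.66 − (-2.93) = 1.27 V, with n = 3 electrons transferred.
At equilibrium E = 0, so the Nernst equation gives ln K = nFE°/RT = (3)(96500)(1.27)/((8.314)(350)) = 126.35.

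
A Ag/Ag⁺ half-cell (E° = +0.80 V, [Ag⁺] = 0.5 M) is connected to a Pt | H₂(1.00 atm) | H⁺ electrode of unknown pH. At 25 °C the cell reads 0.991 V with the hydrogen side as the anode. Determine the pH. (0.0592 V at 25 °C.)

pH = 3.53

E°_cell = 0.80 V and n = 2.
log Q = n(E° − E)/0.0592 = 2×(0.80 − 0.991)/0.0592 = -6.453.
With Q = [H⁺]^2 / ([Ag⁺]^2·P(H₂)), solving for [H⁺] gives log[H⁺] = -3.527, so pH = 3.53.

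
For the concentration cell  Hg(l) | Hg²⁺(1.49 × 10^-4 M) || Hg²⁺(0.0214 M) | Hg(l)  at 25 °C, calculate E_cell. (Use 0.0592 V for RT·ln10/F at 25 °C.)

0.064 V

Both half-cells are Hg²⁺/Hg, so E°_cell = 0. The concentrated side is the cathode; the cell reaction moves Hg²⁺ from high to low concentration with n = 2.
Q = [Hg²⁺]_dilute/[Hg²⁺]_conc = 1.49 × 10^-4/0.0214 = 0.00696.
E = 0 − (0.0592/2) log Q = −(0.0592/2)(-2.157) = 0.0638 V.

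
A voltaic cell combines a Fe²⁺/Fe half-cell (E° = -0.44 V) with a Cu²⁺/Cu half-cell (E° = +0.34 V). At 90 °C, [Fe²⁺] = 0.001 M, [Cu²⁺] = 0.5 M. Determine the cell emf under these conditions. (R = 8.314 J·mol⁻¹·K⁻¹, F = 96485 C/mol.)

The Cu²⁺/Cu couple has the higher reduction potential and acts as the cathode, so E°_cell = +0.34 − (-0.44) = 0.78 V.
Balancing electrons gives n = 2; the reaction quotient is Q = [Fe²⁺]/[Cu²⁺] = 0.00200.
E = E° − (RT/nF) ln Q = 0.78 − (8.314×363)/(2×96485) × (-6.215) = 0.780 + 0.097 = 0.877 V.

0.877 V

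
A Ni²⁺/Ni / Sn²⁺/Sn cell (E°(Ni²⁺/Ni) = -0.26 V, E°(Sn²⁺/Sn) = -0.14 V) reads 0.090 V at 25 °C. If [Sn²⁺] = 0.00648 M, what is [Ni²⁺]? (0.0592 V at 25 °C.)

From the Nernst equation, log Q = n(E° − E)/0.0592 = 2(0.12 − 0.090)/0.0592 = 1.014, so Q = 10.3.
With Q = [Ni²⁺]/[Sn²⁺] and the known concentrations, [Ni²⁺] in the numerator gives [Ni²⁺] = 0.067 M.

0.067 M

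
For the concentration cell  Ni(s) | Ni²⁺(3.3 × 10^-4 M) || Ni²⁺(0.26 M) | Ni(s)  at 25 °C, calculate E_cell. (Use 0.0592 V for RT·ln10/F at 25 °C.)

0.086 V

Both half-cells are Ni²⁺/Ni, so E°_cell = 0. The concentrated side is the cathode; the cell reaction moves Ni²⁺ from high to low concentration with n = 2.
Q = [Ni²⁺]_dilute/[Ni²⁺]_conc = 3.3 × 10^-4/0.26 = 0.00127.
E = 0 − (0.0592/2) log Q = −(0.0592/2)(-2.896) = 0.0857 V.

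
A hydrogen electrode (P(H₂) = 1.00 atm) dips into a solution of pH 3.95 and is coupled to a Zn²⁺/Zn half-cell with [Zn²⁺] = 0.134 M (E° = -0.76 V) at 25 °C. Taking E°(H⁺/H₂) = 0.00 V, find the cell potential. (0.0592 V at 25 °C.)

The hydrogen couple is the cathode, so E°_cell = 0.76 V; n = 2.
[H⁺] = 10^(−3.95) = 1.1 × 10^-4 M, and Q = [Zn²⁺]·P(H₂) / [H⁺]^2 = 1.06 × 10^7.
E = E° − (0.0592/2) log Q = 0.76 − (0.0592/2)(7.027) = 0.552 V.

0.55 V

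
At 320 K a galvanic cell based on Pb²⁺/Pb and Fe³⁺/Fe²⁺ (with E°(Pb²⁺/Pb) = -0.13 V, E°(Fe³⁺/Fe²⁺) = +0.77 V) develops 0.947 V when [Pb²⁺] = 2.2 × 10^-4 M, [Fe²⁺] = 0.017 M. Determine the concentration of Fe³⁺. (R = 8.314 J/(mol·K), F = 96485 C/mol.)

0.0014 M

From the Nernst equation, ln Q = nF(E° − E)/RT = 2×96485×(0.90 − 0.947)/(8.314×320) = -3.409, so Q = 0.0331.
With Q = [Pb²⁺]·[Fe²⁺]^2/[Fe³⁺]^2 and the known concentrations, [Fe³⁺]^2 in the denominator gives [Fe³⁺] = 0.0014 M.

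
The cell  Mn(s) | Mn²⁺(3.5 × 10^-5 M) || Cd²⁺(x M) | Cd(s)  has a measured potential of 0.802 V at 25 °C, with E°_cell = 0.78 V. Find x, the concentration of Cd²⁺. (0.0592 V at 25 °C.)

From the Nernst equation, log Q = n(E° − E)/0.0592 = 2(0.78 − 0.802)/0.0592 = -0.743, so Q = 0.181.
With Q = [Mn²⁺]/[Cd²⁺] and the known concentrations, [Cd²⁺] in the denominator gives [Cd²⁺] = 1.9 × 10^-4 M.

1.9 × 10^-4 M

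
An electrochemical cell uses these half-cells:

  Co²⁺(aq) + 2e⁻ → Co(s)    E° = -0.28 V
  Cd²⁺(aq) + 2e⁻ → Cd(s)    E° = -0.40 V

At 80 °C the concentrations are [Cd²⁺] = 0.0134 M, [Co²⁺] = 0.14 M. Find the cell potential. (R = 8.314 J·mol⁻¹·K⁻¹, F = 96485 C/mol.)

The Co²⁺/Co couple has the higher reduction potential and acts as the cathode, so E°_cell = -0.28 − (-0.40) = 0.12 V.
Balancing electrons gives n = 2; the reaction quotient is Q = [Cd²⁺]/[Co²⁺] = 0.0957.
E = E° − (RT/nF) ln Q = 0.12 − (8.314×353)/(2×96485) × (-2.346) = 0.120 + 0.036 = 0.156 V.

0.156 V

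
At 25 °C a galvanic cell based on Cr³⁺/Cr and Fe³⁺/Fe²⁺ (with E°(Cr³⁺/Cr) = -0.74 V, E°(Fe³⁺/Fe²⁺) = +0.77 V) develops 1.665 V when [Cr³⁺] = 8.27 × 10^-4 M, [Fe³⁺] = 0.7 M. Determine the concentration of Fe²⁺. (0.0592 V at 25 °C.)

From the Nernst equation, log Q = n(E° − E)/0.0592 = 3(1.51 − 1.665)/0.0592 = -7.855, so Q = 1.4 × 10^-8.
With Q = [Cr³⁺]·[Fe²⁺]^3/[Fe³⁺]^3 and the known concentrations, [Fe²⁺]^3 in the numerator gives [Fe²⁺] = 0.018 M.

0.018 M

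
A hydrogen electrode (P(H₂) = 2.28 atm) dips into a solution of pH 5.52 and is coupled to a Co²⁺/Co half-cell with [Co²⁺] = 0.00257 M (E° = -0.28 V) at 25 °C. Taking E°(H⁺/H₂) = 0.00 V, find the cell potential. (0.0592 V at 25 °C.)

0.019 V

The hydrogen couple is the cathode, so E°_cell = 0.28 V; n = 2.
[H⁺] = 10^(−5.52) = 3 × 10^-6 M, and Q = [Co²⁺]·P(H₂) / [H⁺]^2 = 6.42 × 10^8.
E = E° − (0.0592/2) log Q = 0.28 − (0.0592/2)(8.808) = 0.019 V.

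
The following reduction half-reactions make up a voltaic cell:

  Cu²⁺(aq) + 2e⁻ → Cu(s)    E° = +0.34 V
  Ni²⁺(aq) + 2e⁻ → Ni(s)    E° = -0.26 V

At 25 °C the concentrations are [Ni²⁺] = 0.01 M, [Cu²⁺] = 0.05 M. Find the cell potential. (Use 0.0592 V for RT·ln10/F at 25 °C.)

0.621 V

The Cu²⁺/Cu couple has the higher reduction potential and acts as the cathode, so E°_cell = +0.34 − (-0.26) = 0.60 V.
Balancing electrons gives n = 2; the reaction quotient is Q = [Ni²⁺]/[Cu²⁺] = 0.200.
At 25 °C, E = E° − (0.0592/n) log Q = 0.60 − (0.0592/2)(-0.699) = 0.600 + 0.021 = 0.621 V.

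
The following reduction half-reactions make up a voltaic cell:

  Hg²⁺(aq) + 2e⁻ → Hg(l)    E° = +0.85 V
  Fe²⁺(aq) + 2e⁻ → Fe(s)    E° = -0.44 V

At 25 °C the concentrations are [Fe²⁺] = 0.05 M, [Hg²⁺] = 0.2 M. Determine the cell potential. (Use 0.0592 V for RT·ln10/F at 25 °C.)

The Hg²⁺/Hg couple has the higher reduction potential and acts as the cathode, so E°_cell = +0.85 − (-0.44) = 1.29 V.
Balancing electrons gives n = 2; the reaction quotient is Q = [Fe²⁺]/[Hg²⁺] = 0.250.
At 25 °C, E = E° − (0.0592/n) log Q = 1.29 − (0.0592/2)(-0.602) = 1.290 + 0.018 = 1.308 V.

1.31 V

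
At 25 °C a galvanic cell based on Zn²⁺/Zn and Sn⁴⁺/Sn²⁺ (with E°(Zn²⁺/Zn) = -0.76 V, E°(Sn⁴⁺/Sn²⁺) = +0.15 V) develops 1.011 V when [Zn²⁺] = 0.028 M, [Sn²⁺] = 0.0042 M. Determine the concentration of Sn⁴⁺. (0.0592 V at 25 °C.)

0.3 M

From the Nernst equation, log Q = n(E° − E)/0.0592 = 2(0.91 − 1.011)/0.0592 = -3.412, so Q = 3.87 × 10^-4.
With Q = [Zn²⁺]·[Sn²⁺]/[Sn⁴⁺] and the known concentrations, [Sn⁴⁺] in the denominator gives [Sn⁴⁺] = 0.3 M.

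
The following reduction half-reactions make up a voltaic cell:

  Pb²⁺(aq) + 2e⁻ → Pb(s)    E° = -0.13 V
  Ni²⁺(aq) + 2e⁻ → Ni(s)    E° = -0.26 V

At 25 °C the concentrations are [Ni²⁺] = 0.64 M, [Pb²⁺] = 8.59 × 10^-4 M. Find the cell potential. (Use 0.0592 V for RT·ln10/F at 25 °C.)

0.045 V

The Pb²⁺/Pb couple has the higher reduction potential and acts as the cathode, so E°_cell = -0.13 − (-0.26) = 0.13 V.
Balancing electrons gives n = 2; the reaction quotient is Q = [Ni²⁺]/[Pb²⁺] = 745.
At 25 °C, E = E° − (0.0592/n) log Q = 0.13 − (0.0592/2)(2.872) = 0.130 − 0.085 = 0.045 V.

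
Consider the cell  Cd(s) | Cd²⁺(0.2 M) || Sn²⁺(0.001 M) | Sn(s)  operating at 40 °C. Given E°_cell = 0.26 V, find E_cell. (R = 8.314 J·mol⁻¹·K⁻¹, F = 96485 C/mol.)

0.189 V

Balancing electrons gives n = 2; the reaction quotient is Q = [Cd²⁺]/[Sn²⁺] = 200.
E = E° − (RT/nF) ln Q = 0.26 − (8.314×313)/(2×96485) × (5.298) = 0.260 − 0.071 = 0.189 V.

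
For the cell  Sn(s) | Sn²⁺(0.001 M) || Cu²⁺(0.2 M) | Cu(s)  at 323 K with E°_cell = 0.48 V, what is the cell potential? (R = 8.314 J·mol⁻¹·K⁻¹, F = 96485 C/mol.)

Balancing electrons gives n = 2; the reaction quotient is Q = [Sn²⁺]/[Cu²⁺] = 0.00500.
E = E° − (RT/nF) ln Q = 0.48 − (8.314×323)/(2×96485) × (-5.298) = 0.480 + 0.074 = 0.554 V.

0.554 V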